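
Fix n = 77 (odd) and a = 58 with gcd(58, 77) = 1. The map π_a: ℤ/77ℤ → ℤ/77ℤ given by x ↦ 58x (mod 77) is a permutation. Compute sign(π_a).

+1

Start at x=4: 4 → 1 → 58 → 53 → 71 → 37 → 67 → … (one orbit).
π_58 has 9 disjoint cycles with lengths [15, 15, 15, 15, 5, 5, 3, 3, 1] on {0,…,76}.
Σ(ℓ_i−1) = 77−9 = 68; sign = (−1)^68 = +1.
The Jacobi symbol (58|77) = +1 (Zolotarev) agrees.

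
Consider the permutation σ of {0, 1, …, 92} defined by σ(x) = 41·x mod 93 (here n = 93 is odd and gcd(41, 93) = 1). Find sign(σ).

-1

Orbit of 14 under x↦41x: [14, 16, 5, 19, 35, 40, 59]… (length divides ord_93(41)).
The orbit structure of x ↦ 41x mod 93: 6 orbits of sizes [30, 30, 15, 15, 2, 1].
6 cycles on 93: each ℓ→(−1)^(ℓ−1), product (−1)^87 = -1.
Check: (41/93) = -1 by Zolotarev.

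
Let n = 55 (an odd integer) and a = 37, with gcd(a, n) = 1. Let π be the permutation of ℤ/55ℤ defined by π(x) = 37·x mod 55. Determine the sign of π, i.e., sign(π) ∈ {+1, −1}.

-1

Trace 16: π^k(16) = [16, 42, 14, 23, 26, 27, 9] for k=0..6.
π_37 has 6 disjoint cycles with lengths [20, 20, 5, 5, 4, 1] on {0,…,54}.
55 − 6 = 49 transpositions; sign(π) = (−1)^49 = -1.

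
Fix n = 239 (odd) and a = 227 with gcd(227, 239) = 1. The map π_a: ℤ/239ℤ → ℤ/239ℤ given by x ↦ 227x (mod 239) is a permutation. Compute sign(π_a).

-1

Trace 82: π^k(82) = [82, 211, 97, 31, 106, 162, 207] for k=0..6.
2 cycles of lengths [238, 1].
With 2 cycles on 239 points, sign = (−1)^{239−2} = -1.
Via Zolotarev, sign(π_{227}) = (227|239) = -1.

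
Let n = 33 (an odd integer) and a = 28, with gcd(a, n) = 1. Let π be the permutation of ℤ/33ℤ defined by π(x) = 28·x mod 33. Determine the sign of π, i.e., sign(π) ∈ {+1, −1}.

Trace 25: π^k(25) = [25, 7, 31, 10, 16, 19, 4] for k=0..6.
π_28 has 6 disjoint cycles with lengths [10, 10, 10, 1, 1, 1] on {0,…,32}.
33 − 6 = 27 transpositions; sign(π) = (−1)^27 = -1.
The Jacobi symbol (28|33) = -1 (Zolotarev) agrees.

-1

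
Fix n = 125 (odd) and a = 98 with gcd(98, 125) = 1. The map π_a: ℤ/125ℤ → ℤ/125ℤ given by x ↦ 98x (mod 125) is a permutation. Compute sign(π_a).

-1

Start at x=39: 39 → 72 → 56 → 113 → 74 → 2 → 71 → … (one orbit).
4 cycles of lengths [100, 20, 4, 1].
Σ(ℓ_i−1) = 125−4 = 121; sign = (−1)^121 = -1.
(98|125)_J = -1 (Zolotarev's lemma cross-check).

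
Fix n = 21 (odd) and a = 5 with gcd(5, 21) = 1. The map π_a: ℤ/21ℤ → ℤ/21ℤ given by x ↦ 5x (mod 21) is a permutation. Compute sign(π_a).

+1

Orbit of 16 under x↦5x: [16, 17, 1, 5, 4, 20]… (length divides ord_21(5)).
Cycle type of π: 6×3 + 2 + 1; total 5 cycles.
21 − 5 = 16 transpositions; sign(π) = (−1)^16 = +1.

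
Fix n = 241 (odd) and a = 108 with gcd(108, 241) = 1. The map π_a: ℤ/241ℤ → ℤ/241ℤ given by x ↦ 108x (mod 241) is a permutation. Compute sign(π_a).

Orbit of 80 under x↦108x: [80, 205, 209, 159, 61, 81, 72]… (length divides ord_241(108)).
π_108 has 3 disjoint cycles with lengths [120, 120, 1] on {0,…,240}.
241 − 3 = 238 transpositions; sign(π) = (−1)^238 = +1.

+1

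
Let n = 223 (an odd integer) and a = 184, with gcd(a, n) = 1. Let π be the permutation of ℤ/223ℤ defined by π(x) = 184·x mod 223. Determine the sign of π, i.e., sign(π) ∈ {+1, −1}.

-1

Orbit of 1 under x↦184x: [1, 184, 183, 222, 39, 40]… (length divides ord_223(184)).
The orbit structure of x ↦ 184x mod 223: 38 orbits of sizes [6, 6, 6, 6, 6, 6, 6, 6, 6, 6, 6, 6, 6, 6, 6, 6, 6, 6, 6, 6, 6, 6, 6, 6, 6, 6, 6, 6, 6, 6, 6, 6, 6, 6, 6, 6, 6, 1].
223 − 38 = 185 transpositions; sign(π) = (−1)^185 = -1.
Zolotarev: (184|223) = -1, matching the cycle-count sign.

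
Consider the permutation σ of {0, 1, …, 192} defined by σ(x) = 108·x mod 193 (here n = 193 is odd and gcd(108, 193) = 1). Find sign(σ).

Orbit of 1 under x↦108x: [1, 108, 84]… (length divides ord_193(108)).
65 cycles of lengths [3, 3, 3, 3, 3, 3, 3, 3, 3, 3, 3, 3, 3, 3, 3, 3, 3, 3, 3, 3, 3, 3, 3, 3, 3, 3, 3, 3, 3, 3, 3, 3, 3, 3, 3, 3, 3, 3, 3, 3, 3, 3, 3, 3, 3, 3, 3, 3, 3, 3, 3, 3, 3, 3, 3, 3, 3, 3, 3, 3, 3, 3, 3, 3, 1].
n − c = 193 − 65 = 128; sign = (−1)^128 = +1.

+1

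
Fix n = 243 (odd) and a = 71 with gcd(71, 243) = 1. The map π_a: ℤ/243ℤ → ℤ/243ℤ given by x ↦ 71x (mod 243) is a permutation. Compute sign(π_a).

-1

Start at x=55: 55 → 17 → 235 → 161 → 10 → 224 → 109 → … (one orbit).
The orbit structure of x ↦ 71x mod 243: 14 orbits of sizes [54, 54, 54, 18, 18, 18, 6, 6, 6, 2, 2, 2, 2, 1].
14 cycles on 243: each ℓ→(−1)^(ℓ−1), product (−1)^229 = -1.
Via Zolotarev, sign(π_{71}) = (71|243) = -1.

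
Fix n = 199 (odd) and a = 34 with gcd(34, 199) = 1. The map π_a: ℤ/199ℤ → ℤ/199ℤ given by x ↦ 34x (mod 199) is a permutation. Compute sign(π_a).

Trace 172: π^k(172) = [172, 77, 31, 59, 16, 146, 188] for k=0..6.
Cycle type of π: 198 + 1; total 2 cycles.
n − c = 199 − 2 = 197; sign = (−1)^197 = -1.

-1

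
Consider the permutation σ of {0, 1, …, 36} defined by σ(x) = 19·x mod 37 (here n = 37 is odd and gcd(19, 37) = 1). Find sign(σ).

-1

Trace 11: π^k(11) = [11, 24, 12, 6, 3, 20, 10] for k=0..6.
Cycle type of π: 36 + 1; total 2 cycles.
With 2 cycles on 37 points, sign = (−1)^{37−2} = -1.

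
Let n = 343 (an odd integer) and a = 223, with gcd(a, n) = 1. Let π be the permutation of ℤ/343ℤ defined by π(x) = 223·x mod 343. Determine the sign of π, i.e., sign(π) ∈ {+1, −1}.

Start at x=78: 78 → 244 → 218 → 251 → 64 → 209 → 302 → … (one orbit).
π_223 has 10 disjoint cycles with lengths [98, 98, 98, 14, 14, 14, 2, 2, 2, 1] on {0,…,342}.
10 cycles on 343: each ℓ→(−1)^(ℓ−1), product (−1)^333 = -1.

-1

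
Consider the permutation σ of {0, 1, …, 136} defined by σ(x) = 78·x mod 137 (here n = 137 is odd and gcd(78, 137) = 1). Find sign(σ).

Orbit of 22 under x↦78x: [22, 72, 136, 59, 81, 16, 15]… (length divides ord_137(78)).
Cycle type of π: 34×4 + 1; total 5 cycles.
With 5 cycles on 137 points, sign = (−1)^{137−5} = +1.

+1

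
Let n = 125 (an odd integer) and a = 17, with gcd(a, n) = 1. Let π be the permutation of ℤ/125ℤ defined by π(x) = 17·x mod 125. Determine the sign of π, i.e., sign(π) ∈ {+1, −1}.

-1

Start at x=13: 13 → 96 → 7 → 119 → 23 → 16 → 22 → … (one orbit).
Cycle type of π: 100 + 20 + 4 + 1; total 4 cycles.
n − c = 125 − 4 = 121; sign = (−1)^121 = -1.
The Jacobi symbol (17|125) = -1 (Zolotarev) agrees.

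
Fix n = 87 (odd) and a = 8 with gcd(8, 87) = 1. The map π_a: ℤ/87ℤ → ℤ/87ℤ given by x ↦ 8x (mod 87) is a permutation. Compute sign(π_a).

Trace 77: π^k(77) = [77, 7, 56, 13, 17, 49, 44] for k=0..6.
Cycle type of π: 28×3 + 2 + 1; total 5 cycles.
Σ(ℓ_i−1) = 87−5 = 82; sign = (−1)^82 = +1.
(8|87)_J = +1 (Zolotarev's lemma cross-check).

+1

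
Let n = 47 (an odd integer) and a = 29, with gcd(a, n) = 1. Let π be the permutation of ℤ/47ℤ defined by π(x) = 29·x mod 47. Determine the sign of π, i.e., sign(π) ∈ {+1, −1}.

-1

Trace 46: π^k(46) = [46, 18, 5, 4, 22, 27, 31] for k=0..6.
π_29 has 2 disjoint cycles with lengths [46, 1] on {0,…,46}.
n − c = 47 − 2 = 45; sign = (−1)^45 = -1.
Check: (29/47) = -1 by Zolotarev.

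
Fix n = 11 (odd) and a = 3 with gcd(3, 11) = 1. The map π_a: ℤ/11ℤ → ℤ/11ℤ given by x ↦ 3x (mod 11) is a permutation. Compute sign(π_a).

Trace 3: π^k(3) = [3, 9, 5, 4, 1] for k=0..4.
Cycle type of π: 5×2 + 1; total 3 cycles.
With 3 cycles on 11 points, sign = (−1)^{11−3} = +1.

+1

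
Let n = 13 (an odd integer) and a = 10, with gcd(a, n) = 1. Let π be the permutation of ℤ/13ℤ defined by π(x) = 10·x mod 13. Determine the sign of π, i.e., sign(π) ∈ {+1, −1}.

Orbit of 1 under x↦10x: [1, 10, 9, 12, 3, 4]… (length divides ord_13(10)).
Decompose π into cycles: lengths [6, 6, 1] (3 cycles, including the fixed point 0).
Σ(ℓ_i−1) = 13−3 = 10; sign = (−1)^10 = +1.
Via Zolotarev, sign(π_{10}) = (10|13) = +1.

+1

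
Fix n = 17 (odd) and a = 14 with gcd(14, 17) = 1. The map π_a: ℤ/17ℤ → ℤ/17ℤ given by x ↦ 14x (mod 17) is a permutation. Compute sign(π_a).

-1

Orbit of 10 under x↦14x: [10, 4, 5, 2, 11, 1, 14]… (length divides ord_17(14)).
The orbit structure of x ↦ 14x mod 17: 2 orbits of sizes [16, 1].
n − c = 17 − 2 = 15; sign = (−1)^15 = -1.
The Jacobi symbol (14|17) = -1 (Zolotarev) agrees.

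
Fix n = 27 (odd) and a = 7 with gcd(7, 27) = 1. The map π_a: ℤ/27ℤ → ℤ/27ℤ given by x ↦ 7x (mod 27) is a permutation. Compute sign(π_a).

Trace 22: π^k(22) = [22, 19, 25, 13, 10, 16, 4] for k=0..6.
Decompose π into cycles: lengths [9, 9, 3, 3, 1, 1, 1] (7 cycles, including the fixed point 0).
sign(π) = (−1)^{n − #cycles} = (−1)^{27−7} = (−1)^20 = +1.
Check: (7/27) = +1 by Zolotarev.

+1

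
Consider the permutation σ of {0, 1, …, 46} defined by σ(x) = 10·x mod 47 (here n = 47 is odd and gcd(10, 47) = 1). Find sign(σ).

Start at x=5: 5 → 3 → 30 → 18 → 39 → 14 → 46 → … (one orbit).
The orbit structure of x ↦ 10x mod 47: 2 orbits of sizes [46, 1].
n − c = 47 − 2 = 45; sign = (−1)^45 = -1.

-1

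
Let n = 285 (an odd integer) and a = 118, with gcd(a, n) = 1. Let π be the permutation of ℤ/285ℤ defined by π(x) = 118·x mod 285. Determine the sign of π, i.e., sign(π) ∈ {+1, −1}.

-1

Orbit of 1 under x↦118x: [1, 118, 244, 7, 256, 283, 49]… (length divides ord_285(118)).
π_118 has 18 disjoint cycles with lengths [36, 36, 36, 36, 36, 36, 9, 9, 9, 9, 9, 9, 4, 4, 4, 1, 1, 1] on {0,…,284}.
285 − 18 = 267 transpositions; sign(π) = (−1)^267 = -1.
Zolotarev: (118|285) = -1, matching the cycle-count sign.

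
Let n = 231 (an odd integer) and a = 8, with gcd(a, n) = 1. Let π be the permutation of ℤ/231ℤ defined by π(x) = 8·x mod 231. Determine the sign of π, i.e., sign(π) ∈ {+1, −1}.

Trace 8: π^k(8) = [8, 64, 50, 169, 197, 190, 134] for k=0..6.
35 cycles of lengths [10, 10, 10, 10, 10, 10, 10, 10, 10, 10, 10, 10, 10, 10, 10, 10, 10, 10, 10, 10, 10, 2, 2, 2, 2, 2, 2, 2, 1, 1, 1, 1, 1, 1, 1].
n − c = 231 − 35 = 196; sign = (−1)^196 = +1.
Zolotarev: (8|231) = +1, matching the cycle-count sign.

+1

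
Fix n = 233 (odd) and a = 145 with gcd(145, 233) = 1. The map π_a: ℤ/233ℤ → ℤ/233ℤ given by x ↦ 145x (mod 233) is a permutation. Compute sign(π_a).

-1

Start at x=8: 8 → 228 → 207 → 191 → 201 → 20 → 104 → … (one orbit).
π_145 has 2 disjoint cycles with lengths [232, 1] on {0,…,232}.
Σ(ℓ_i−1) = 233−2 = 231; sign = (−1)^231 = -1.
Via Zolotarev, sign(π_{145}) = (145|233) = -1.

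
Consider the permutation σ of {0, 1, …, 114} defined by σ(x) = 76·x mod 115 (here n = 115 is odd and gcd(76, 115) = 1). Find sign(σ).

Start at x=111: 111 → 41 → 11 → 31 → 56 → 1 → 76 → … (one orbit).
10 cycles of lengths [22, 22, 22, 22, 22, 1, 1, 1, 1, 1].
10 cycles on 115: each ℓ→(−1)^(ℓ−1), product (−1)^105 = -1.
Zolotarev: (76|115) = -1, matching the cycle-count sign.

-1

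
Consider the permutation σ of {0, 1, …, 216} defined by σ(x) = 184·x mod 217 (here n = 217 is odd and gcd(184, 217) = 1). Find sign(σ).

-1

Start at x=46: 46 → 1 → 184 → 4 → 85 → 16 → 123 → … (one orbit).
π_184 has 12 disjoint cycles with lengths [30, 30, 30, 30, 30, 30, 10, 10, 10, 3, 3, 1] on {0,…,216}.
12 cycles on 217: each ℓ→(−1)^(ℓ−1), product (−1)^205 = -1.
The Jacobi symbol (184|217) = -1 (Zolotarev) agrees.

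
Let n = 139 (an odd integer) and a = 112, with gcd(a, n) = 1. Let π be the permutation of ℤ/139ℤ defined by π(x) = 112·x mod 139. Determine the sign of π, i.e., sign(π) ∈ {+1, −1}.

Orbit of 129 under x↦112x: [129, 131, 77, 6, 116, 65, 52]… (length divides ord_139(112)).
π_112 has 7 disjoint cycles with lengths [23, 23, 23, 23, 23, 23, 1] on {0,…,138}.
7 cycles on 139: each ℓ→(−1)^(ℓ−1), product (−1)^132 = +1.

+1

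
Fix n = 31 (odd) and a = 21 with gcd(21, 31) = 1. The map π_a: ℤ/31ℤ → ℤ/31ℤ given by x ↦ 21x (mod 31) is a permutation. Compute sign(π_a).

Orbit of 7 under x↦21x: [7, 23, 18, 6, 2, 11, 14]… (length divides ord_31(21)).
The orbit structure of x ↦ 21x mod 31: 2 orbits of sizes [30, 1].
31 − 2 = 29 transpositions; sign(π) = (−1)^29 = -1.
(21|31)_J = -1 (Zolotarev's lemma cross-check).

-1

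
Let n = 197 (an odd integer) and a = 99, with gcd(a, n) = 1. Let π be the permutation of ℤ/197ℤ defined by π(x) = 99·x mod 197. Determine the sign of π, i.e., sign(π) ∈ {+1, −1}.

Start at x=20: 20 → 10 → 5 → 101 → 149 → 173 → 185 → … (one orbit).
2 cycles of lengths [196, 1].
Σ(ℓ_i−1) = 197−2 = 195; sign = (−1)^195 = -1.

-1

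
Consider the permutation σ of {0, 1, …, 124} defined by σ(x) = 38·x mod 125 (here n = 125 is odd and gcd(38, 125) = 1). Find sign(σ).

-1

Start at x=48: 48 → 74 → 62 → 106 → 28 → 64 → 57 → … (one orbit).
4 cycles of lengths [100, 20, 4, 1].
sign(π) = (−1)^{n − #cycles} = (−1)^{125−4} = (−1)^121 = -1.
Zolotarev: (38|125) = -1, matching the cycle-count sign.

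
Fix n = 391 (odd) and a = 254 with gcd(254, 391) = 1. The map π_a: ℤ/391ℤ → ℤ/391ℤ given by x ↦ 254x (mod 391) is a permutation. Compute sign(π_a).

+1

Trace 254: π^k(254) = [254, 1] for k=0..1.
Decompose π into cycles: lengths [2, 2, 2, 2, 2, 2, 2, 2, 2, 2, 2, 2, 2, 2, 2, 2, 2, 2, 2, 2, 2, 2, 2, 2, 2, 2, 2, 2, 2, 2, 2, 2, 2, 2, 2, 2, 2, 2, 2, 2, 2, 2, 2, 2, 2, 2, 2, 2, 2, 2, 2, 2, 2, 2, 2, 2, 2, 2, 2, 2, 2, 2, 2, 2, 2, 2, 2, 2, 2, 2, 2, 2, 2, 2, 2, 2, 2, 2, 2, 2, 2, 2, 2, 2, 2, 2, 2, 2, 2, 2, 2, 2, 2, 2, 2, 2, 2, 2, 2, 2, 2, 2, 2, 2, 2, 2, 2, 2, 2, 2, 2, 2, 2, 2, 2, 2, 2, 2, 2, 2, 2, 2, 2, 2, 2, 2, 2, 2, 2, 2, 2, 2, 2, 2, 2, 2, 2, 2, 2, 2, 2, 2, 2, 2, 2, 2, 2, 2, 2, 2, 2, 2, 2, 2, 2, 2, 2, 2, 2, 2, 2, 2, 2, 2, 2, 2, 2, 2, 2, 2, 2, 2, 2, 2, 2, 2, 2, 2, 2, 2, 2, 2, 2, 2, 1, 1, 1, 1, 1, 1, 1, 1, 1, 1, 1, 1, 1, 1, 1, 1, 1, 1, 1, 1, 1, 1, 1] (207 cycles, including the fixed point 0).
sign(π) = (−1)^{n − #cycles} = (−1)^{391−207} = (−1)^184 = +1.
(254|391)_J = +1 (Zolotarev's lemma cross-check).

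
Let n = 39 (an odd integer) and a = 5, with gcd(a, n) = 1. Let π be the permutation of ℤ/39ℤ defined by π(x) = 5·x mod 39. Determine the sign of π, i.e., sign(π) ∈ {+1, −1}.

Trace 8: π^k(8) = [8, 1, 5, 25] for k=0..3.
Cycle type of π: 4×9 + 2 + 1; total 11 cycles.
With 11 cycles on 39 points, sign = (−1)^{39−11} = +1.

+1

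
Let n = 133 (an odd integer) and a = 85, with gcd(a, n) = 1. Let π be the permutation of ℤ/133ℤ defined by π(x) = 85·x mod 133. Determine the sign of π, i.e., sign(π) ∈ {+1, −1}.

Orbit of 92 under x↦85x: [92, 106, 99, 36, 1, 85, 43]… (length divides ord_133(85)).
Decompose π into cycles: lengths [9, 9, 9, 9, 9, 9, 9, 9, 9, 9, 9, 9, 9, 9, 1, 1, 1, 1, 1, 1, 1] (21 cycles, including the fixed point 0).
Σ(ℓ_i−1) = 133−21 = 112; sign = (−1)^112 = +1.
Zolotarev: (85|133) = +1, matching the cycle-count sign.

+1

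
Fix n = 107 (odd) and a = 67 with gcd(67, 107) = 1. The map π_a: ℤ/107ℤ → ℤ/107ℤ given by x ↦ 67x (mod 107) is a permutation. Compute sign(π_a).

Start at x=67: 67 → 102 → 93 → 25 → 70 → 89 → 78 → … (one orbit).
Cycle type of π: 106 + 1; total 2 cycles.
n − c = 107 − 2 = 105; sign = (−1)^105 = -1.
Via Zolotarev, sign(π_{67}) = (67|107) = -1.

-1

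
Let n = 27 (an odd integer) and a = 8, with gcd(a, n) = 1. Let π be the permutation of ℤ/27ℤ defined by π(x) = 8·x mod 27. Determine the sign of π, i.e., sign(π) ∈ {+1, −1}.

-1

Orbit of 19 under x↦8x: [19, 17, 1, 8, 10, 26]… (length divides ord_27(8)).
Decompose π into cycles: lengths [6, 6, 6, 2, 2, 2, 2, 1] (8 cycles, including the fixed point 0).
27 − 8 = 19 transpositions; sign(π) = (−1)^19 = -1.
The Jacobi symbol (8|27) = -1 (Zolotarev) agrees.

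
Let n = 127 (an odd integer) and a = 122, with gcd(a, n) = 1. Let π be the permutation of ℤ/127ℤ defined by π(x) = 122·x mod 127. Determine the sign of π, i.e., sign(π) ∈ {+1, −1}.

+1

Trace 1: π^k(1) = [1, 122, 25, 2, 117, 50, 4] for k=0..6.
π_122 has 7 disjoint cycles with lengths [21, 21, 21, 21, 21, 21, 1] on {0,…,126}.
n − c = 127 − 7 = 120; sign = (−1)^120 = +1.
Via Zolotarev, sign(π_{122}) = (122|127) = +1.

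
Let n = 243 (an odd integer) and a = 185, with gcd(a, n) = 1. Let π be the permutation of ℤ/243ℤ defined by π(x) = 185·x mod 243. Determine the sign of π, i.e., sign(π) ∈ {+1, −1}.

Start at x=4: 4 → 11 → 91 → 68 → 187 → 89 → 184 → … (one orbit).
π_185 has 6 disjoint cycles with lengths [162, 54, 18, 6, 2, 1] on {0,…,242}.
With 6 cycles on 243 points, sign = (−1)^{243−6} = -1.
Via Zolotarev, sign(π_{185}) = (185|243) = -1.

-1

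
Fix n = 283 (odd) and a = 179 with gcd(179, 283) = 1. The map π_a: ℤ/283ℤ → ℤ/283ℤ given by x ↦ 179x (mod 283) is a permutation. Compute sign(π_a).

+1

Start at x=100: 100 → 71 → 257 → 157 → 86 → 112 → 238 → … (one orbit).
Cycle type of π: 141×2 + 1; total 3 cycles.
With 3 cycles on 283 points, sign = (−1)^{283−3} = +1.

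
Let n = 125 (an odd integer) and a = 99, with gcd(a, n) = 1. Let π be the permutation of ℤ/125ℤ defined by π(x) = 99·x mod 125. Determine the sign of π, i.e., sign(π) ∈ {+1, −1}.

+1

Orbit of 49 under x↦99x: [49, 101, 124, 26, 74, 76, 24]… (length divides ord_125(99)).
The orbit structure of x ↦ 99x mod 125: 23 orbits of sizes [10, 10, 10, 10, 10, 10, 10, 10, 10, 10, 2, 2, 2, 2, 2, 2, 2, 2, 2, 2, 2, 2, 1].
sign(π) = (−1)^{n − #cycles} = (−1)^{125−23} = (−1)^102 = +1.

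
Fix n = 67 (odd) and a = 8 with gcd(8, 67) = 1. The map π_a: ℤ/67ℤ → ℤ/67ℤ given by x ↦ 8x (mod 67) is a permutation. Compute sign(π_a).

-1

Start at x=1: 1 → 8 → 64 → 43 → 9 → 5 → 40 → … (one orbit).
4 cycles of lengths [22, 22, 22, 1].
4 cycles on 67: each ℓ→(−1)^(ℓ−1), product (−1)^63 = -1.
Check: (8/67) = -1 by Zolotarev.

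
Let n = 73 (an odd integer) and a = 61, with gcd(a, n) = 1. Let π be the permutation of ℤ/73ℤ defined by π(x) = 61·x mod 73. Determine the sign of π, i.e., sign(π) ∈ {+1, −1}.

Trace 19: π^k(19) = [19, 64, 35, 18, 3, 37, 67] for k=0..6.
Cycle type of π: 36×2 + 1; total 3 cycles.
sign(π) = (−1)^{n − #cycles} = (−1)^{73−3} = (−1)^70 = +1.

+1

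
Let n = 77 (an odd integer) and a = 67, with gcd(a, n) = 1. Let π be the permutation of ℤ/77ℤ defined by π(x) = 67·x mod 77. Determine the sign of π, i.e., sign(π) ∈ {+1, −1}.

Trace 67: π^k(67) = [67, 23, 1] for k=0..2.
Decompose π into cycles: lengths [3, 3, 3, 3, 3, 3, 3, 3, 3, 3, 3, 3, 3, 3, 3, 3, 3, 3, 3, 3, 3, 3, 1, 1, 1, 1, 1, 1, 1, 1, 1, 1, 1] (33 cycles, including the fixed point 0).
33 cycles on 77: each ℓ→(−1)^(ℓ−1), product (−1)^44 = +1.

+1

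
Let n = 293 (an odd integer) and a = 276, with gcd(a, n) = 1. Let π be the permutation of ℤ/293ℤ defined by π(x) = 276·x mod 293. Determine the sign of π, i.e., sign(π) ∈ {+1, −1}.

Orbit of 233 under x↦276x: [233, 141, 240, 22, 212, 205, 31]… (length divides ord_293(276)).
The orbit structure of x ↦ 276x mod 293: 3 orbits of sizes [146, 146, 1].
3 cycles on 293: each ℓ→(−1)^(ℓ−1), product (−1)^290 = +1.
The Jacobi symbol (276|293) = +1 (Zolotarev) agrees.

+1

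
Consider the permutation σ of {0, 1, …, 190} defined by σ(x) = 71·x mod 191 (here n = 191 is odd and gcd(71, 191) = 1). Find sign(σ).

-1

Orbit of 54 under x↦71x: [54, 14, 39, 95, 60, 58, 107]… (length divides ord_191(71)).
2 cycles of lengths [190, 1].
sign(π) = (−1)^{n − #cycles} = (−1)^{191−2} = (−1)^189 = -1.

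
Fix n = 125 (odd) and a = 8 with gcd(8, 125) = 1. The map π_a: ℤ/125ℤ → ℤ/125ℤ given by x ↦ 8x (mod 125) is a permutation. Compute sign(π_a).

Orbit of 83 under x↦8x: [83, 39, 62, 121, 93, 119, 77]… (length divides ord_125(8)).
Cycle type of π: 100 + 20 + 4 + 1; total 4 cycles.
n − c = 125 − 4 = 121; sign = (−1)^121 = -1.
Zolotarev: (8|125) = -1, matching the cycle-count sign.

-1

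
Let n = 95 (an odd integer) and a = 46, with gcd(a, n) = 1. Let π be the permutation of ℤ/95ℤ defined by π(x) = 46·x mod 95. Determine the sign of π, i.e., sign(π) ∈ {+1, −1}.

-1

Orbit of 26 under x↦46x: [26, 56, 11, 31, 1, 46]… (length divides ord_95(46)).
Cycle type of π: 6×15 + 1×5; total 20 cycles.
20 cycles on 95: each ℓ→(−1)^(ℓ−1), product (−1)^75 = -1.
Zolotarev: (46|95) = -1, matching the cycle-count sign.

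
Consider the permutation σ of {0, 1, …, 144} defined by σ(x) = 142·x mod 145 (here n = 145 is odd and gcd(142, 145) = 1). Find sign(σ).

+1

Start at x=16: 16 → 97 → 144 → 3 → 136 → 27 → 64 → … (one orbit).
Decompose π into cycles: lengths [28, 28, 28, 28, 28, 4, 1] (7 cycles, including the fixed point 0).
7 cycles on 145: each ℓ→(−1)^(ℓ−1), product (−1)^138 = +1.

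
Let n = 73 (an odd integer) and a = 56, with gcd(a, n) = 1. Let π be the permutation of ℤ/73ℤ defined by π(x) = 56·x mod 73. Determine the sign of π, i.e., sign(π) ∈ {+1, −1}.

Start at x=56: 56 → 70 → 51 → 9 → 66 → 46 → 21 → … (one orbit).
4 cycles of lengths [24, 24, 24, 1].
73 − 4 = 69 transpositions; sign(π) = (−1)^69 = -1.
Via Zolotarev, sign(π_{56}) = (56|73) = -1.

-1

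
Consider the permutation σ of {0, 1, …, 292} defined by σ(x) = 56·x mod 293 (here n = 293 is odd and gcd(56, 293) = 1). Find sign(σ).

+1

Orbit of 53 under x↦56x: [53, 38, 77, 210, 40, 189, 36]… (length divides ord_293(56)).
Cycle lengths of π_56 on ℤ/293ℤ: [73, 73, 73, 73, 1]; 5 cycles in total.
Σ(ℓ_i−1) = 293−5 = 288; sign = (−1)^288 = +1.
The Jacobi symbol (56|293) = +1 (Zolotarev) agrees.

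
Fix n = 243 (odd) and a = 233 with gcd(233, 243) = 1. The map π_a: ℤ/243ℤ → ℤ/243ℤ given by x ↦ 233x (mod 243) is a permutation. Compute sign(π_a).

-1

Orbit of 226 under x↦233x: [226, 170, 1, 233, 100, 215, 37]… (length divides ord_243(233)).
Cycle lengths of π_233 on ℤ/243ℤ: [54, 54, 54, 18, 18, 18, 6, 6, 6, 2, 2, 2, 2, 1]; 14 cycles in total.
14 cycles on 243: each ℓ→(−1)^(ℓ−1), product (−1)^229 = -1.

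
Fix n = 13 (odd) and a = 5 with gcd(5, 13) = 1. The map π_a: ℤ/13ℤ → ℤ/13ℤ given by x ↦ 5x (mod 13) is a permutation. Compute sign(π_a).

-1

Start at x=12: 12 → 8 → 1 → 5 → 12 (one orbit).
The orbit structure of x ↦ 5x mod 13: 4 orbits of sizes [4, 4, 4, 1].
With 4 cycles on 13 points, sign = (−1)^{13−4} = -1.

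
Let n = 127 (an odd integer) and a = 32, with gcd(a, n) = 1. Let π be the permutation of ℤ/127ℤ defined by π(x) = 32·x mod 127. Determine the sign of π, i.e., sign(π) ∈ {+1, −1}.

+1

Trace 2: π^k(2) = [2, 64, 16, 4, 1, 32, 8] for k=0..6.
The orbit structure of x ↦ 32x mod 127: 19 orbits of sizes [7, 7, 7, 7, 7, 7, 7, 7, 7, 7, 7, 7, 7, 7, 7, 7, 7, 7, 1].
sign(π) = (−1)^{n − #cycles} = (−1)^{127−19} = (−1)^108 = +1.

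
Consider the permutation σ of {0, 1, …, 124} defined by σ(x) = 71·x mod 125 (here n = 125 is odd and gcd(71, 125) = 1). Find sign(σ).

Orbit of 66 under x↦71x: [66, 61, 81, 1, 71, 41, 36]… (length divides ord_125(71)).
Cycle lengths of π_71 on ℤ/125ℤ: [25, 25, 25, 25, 5, 5, 5, 5, 1, 1, 1, 1, 1]; 13 cycles in total.
125 − 13 = 112 transpositions; sign(π) = (−1)^112 = +1.

+1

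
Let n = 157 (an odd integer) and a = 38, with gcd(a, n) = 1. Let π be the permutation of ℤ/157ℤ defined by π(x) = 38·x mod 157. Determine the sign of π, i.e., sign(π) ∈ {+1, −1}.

-1

Orbit of 82 under x↦38x: [82, 133, 30, 41, 145, 15, 99]… (length divides ord_157(38)).
Decompose π into cycles: lengths [156, 1] (2 cycles, including the fixed point 0).
157 − 2 = 155 transpositions; sign(π) = (−1)^155 = -1.
(38|157)_J = -1 (Zolotarev's lemma cross-check).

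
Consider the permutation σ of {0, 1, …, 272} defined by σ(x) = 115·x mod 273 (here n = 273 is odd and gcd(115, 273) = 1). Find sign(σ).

+1

Orbit of 262 under x↦115x: [262, 100, 34, 88, 19, 1, 115]… (length divides ord_273(115)).
π_115 has 27 disjoint cycles with lengths [12, 12, 12, 12, 12, 12, 12, 12, 12, 12, 12, 12, 12, 12, 12, 12, 12, 12, 12, 12, 12, 6, 6, 6, 1, 1, 1] on {0,…,272}.
273 − 27 = 246 transpositions; sign(π) = (−1)^246 = +1.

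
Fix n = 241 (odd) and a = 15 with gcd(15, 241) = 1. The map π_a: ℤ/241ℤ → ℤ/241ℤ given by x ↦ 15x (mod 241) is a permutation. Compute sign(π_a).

+1

Trace 15: π^k(15) = [15, 225, 1] for k=0..2.
Decompose π into cycles: lengths [3, 3, 3, 3, 3, 3, 3, 3, 3, 3, 3, 3, 3, 3, 3, 3, 3, 3, 3, 3, 3, 3, 3, 3, 3, 3, 3, 3, 3, 3, 3, 3, 3, 3, 3, 3, 3, 3, 3, 3, 3, 3, 3, 3, 3, 3, 3, 3, 3, 3, 3, 3, 3, 3, 3, 3, 3, 3, 3, 3, 3, 3, 3, 3, 3, 3, 3, 3, 3, 3, 3, 3, 3, 3, 3, 3, 3, 3, 3, 3, 1] (81 cycles, including the fixed point 0).
sign(π) = (−1)^{n − #cycles} = (−1)^{241−81} = (−1)^160 = +1.
Zolotarev: (15|241) = +1, matching the cycle-count sign.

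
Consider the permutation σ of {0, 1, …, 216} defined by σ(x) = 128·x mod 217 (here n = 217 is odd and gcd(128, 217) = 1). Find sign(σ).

Trace 163: π^k(163) = [163, 32, 190, 16, 95, 8, 156] for k=0..6.
Decompose π into cycles: lengths [15, 15, 15, 15, 15, 15, 15, 15, 15, 15, 15, 15, 5, 5, 5, 5, 5, 5, 3, 3, 1] (21 cycles, including the fixed point 0).
217 − 21 = 196 transpositions; sign(π) = (−1)^196 = +1.
(128|217)_J = +1 (Zolotarev's lemma cross-check).

+1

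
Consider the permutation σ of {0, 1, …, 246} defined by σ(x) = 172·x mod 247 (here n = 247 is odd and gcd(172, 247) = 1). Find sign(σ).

Trace 1: π^k(1) = [1, 172, 191] for k=0..2.
π_172 has 95 disjoint cycles with lengths [3, 3, 3, 3, 3, 3, 3, 3, 3, 3, 3, 3, 3, 3, 3, 3, 3, 3, 3, 3, 3, 3, 3, 3, 3, 3, 3, 3, 3, 3, 3, 3, 3, 3, 3, 3, 3, 3, 3, 3, 3, 3, 3, 3, 3, 3, 3, 3, 3, 3, 3, 3, 3, 3, 3, 3, 3, 3, 3, 3, 3, 3, 3, 3, 3, 3, 3, 3, 3, 3, 3, 3, 3, 3, 3, 3, 1, 1, 1, 1, 1, 1, 1, 1, 1, 1, 1, 1, 1, 1, 1, 1, 1, 1, 1] on {0,…,246}.
Σ(ℓ_i−1) = 247−95 = 152; sign = (−1)^152 = +1.

+1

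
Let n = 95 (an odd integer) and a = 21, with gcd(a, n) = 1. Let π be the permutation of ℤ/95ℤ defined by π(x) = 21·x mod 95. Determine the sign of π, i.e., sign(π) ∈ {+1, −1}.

Start at x=36: 36 → 91 → 11 → 41 → 6 → 31 → 81 → … (one orbit).
10 cycles of lengths [18, 18, 18, 18, 18, 1, 1, 1, 1, 1].
With 10 cycles on 95 points, sign = (−1)^{95−10} = -1.
Check: (21/95) = -1 by Zolotarev.

-1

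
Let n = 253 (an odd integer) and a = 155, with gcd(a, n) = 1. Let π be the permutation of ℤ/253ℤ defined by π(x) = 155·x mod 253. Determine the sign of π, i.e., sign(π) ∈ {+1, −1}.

Trace 12: π^k(12) = [12, 89, 133, 122, 188, 45, 144] for k=0..6.
The orbit structure of x ↦ 155x mod 253: 22 orbits of sizes [22, 22, 22, 22, 22, 22, 22, 22, 22, 22, 22, 1, 1, 1, 1, 1, 1, 1, 1, 1, 1, 1].
Σ(ℓ_i−1) = 253−22 = 231; sign = (−1)^231 = -1.
The Jacobi symbol (155|253) = -1 (Zolotarev) agrees.

-1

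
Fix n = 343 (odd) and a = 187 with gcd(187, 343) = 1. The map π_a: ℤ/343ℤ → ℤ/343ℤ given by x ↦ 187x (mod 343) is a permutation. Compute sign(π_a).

-1

Orbit of 155 under x↦187x: [155, 173, 109, 146, 205, 262, 288]… (length divides ord_343(187)).
Cycle type of π: 294 + 42 + 6 + 1; total 4 cycles.
343 − 4 = 339 transpositions; sign(π) = (−1)^339 = -1.
The Jacobi symbol (187|343) = -1 (Zolotarev) agrees.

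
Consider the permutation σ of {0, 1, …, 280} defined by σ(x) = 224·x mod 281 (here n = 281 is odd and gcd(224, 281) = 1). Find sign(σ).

+1

Trace 195: π^k(195) = [195, 125, 181, 80, 217, 276, 4] for k=0..6.
3 cycles of lengths [140, 140, 1].
n − c = 281 − 3 = 278; sign = (−1)^278 = +1.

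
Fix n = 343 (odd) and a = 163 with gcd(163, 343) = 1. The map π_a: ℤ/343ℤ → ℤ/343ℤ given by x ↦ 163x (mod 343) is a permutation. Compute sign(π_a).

Start at x=186: 186 → 134 → 233 → 249 → 113 → 240 → 18 → … (one orbit).
Cycle lengths of π_163 on ℤ/343ℤ: [147, 147, 21, 21, 3, 3, 1]; 7 cycles in total.
7 cycles on 343: each ℓ→(−1)^(ℓ−1), product (−1)^336 = +1.
Check: (163/343) = +1 by Zolotarev.

+1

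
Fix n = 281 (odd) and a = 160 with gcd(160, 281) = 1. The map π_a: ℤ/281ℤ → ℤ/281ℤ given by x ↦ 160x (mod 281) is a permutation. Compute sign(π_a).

Orbit of 78 under x↦160x: [78, 116, 14, 273, 125, 49, 253]… (length divides ord_281(160)).
The orbit structure of x ↦ 160x mod 281: 3 orbits of sizes [140, 140, 1].
Σ(ℓ_i−1) = 281−3 = 278; sign = (−1)^278 = +1.

+1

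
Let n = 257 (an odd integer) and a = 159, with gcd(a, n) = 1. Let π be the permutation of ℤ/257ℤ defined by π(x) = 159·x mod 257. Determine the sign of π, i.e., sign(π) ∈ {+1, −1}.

+1

Start at x=146: 146 → 84 → 249 → 13 → 11 → 207 → 17 → … (one orbit).
Cycle lengths of π_159 on ℤ/257ℤ: [128, 128, 1]; 3 cycles in total.
sign(π) = (−1)^{n − #cycles} = (−1)^{257−3} = (−1)^254 = +1.
(159|257)_J = +1 (Zolotarev's lemma cross-check).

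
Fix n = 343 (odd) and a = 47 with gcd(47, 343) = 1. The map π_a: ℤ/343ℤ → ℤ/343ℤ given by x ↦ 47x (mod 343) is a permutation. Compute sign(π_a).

Start at x=30: 30 → 38 → 71 → 250 → 88 → 20 → 254 → … (one orbit).
4 cycles of lengths [294, 42, 6, 1].
sign(π) = (−1)^{n − #cycles} = (−1)^{343−4} = (−1)^339 = -1.

-1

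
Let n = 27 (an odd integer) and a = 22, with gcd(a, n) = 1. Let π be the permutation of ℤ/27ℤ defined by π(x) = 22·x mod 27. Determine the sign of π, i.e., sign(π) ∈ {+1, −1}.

+1

Trace 7: π^k(7) = [7, 19, 13, 16, 1, 22, 25] for k=0..6.
Cycle lengths of π_22 on ℤ/27ℤ: [9, 9, 3, 3, 1, 1, 1]; 7 cycles in total.
sign(π) = (−1)^{n − #cycles} = (−1)^{27−7} = (−1)^20 = +1.
Check: (22/27) = +1 by Zolotarev.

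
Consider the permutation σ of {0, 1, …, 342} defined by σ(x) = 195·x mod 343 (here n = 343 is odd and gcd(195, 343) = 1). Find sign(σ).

Trace 246: π^k(246) = [246, 293, 197, 342, 148, 48, 99] for k=0..6.
π_195 has 46 disjoint cycles with lengths [14, 14, 14, 14, 14, 14, 14, 14, 14, 14, 14, 14, 14, 14, 14, 14, 14, 14, 14, 14, 14, 2, 2, 2, 2, 2, 2, 2, 2, 2, 2, 2, 2, 2, 2, 2, 2, 2, 2, 2, 2, 2, 2, 2, 2, 1] on {0,…,342}.
n − c = 343 − 46 = 297; sign = (−1)^297 = -1.
The Jacobi symbol (195|343) = -1 (Zolotarev) agrees.

-1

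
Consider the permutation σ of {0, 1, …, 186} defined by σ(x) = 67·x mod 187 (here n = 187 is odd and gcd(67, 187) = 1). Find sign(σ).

+1

Trace 1: π^k(1) = [1, 67] for k=0..1.
Decompose π into cycles: lengths [2, 2, 2, 2, 2, 2, 2, 2, 2, 2, 2, 2, 2, 2, 2, 2, 2, 2, 2, 2, 2, 2, 2, 2, 2, 2, 2, 2, 2, 2, 2, 2, 2, 2, 2, 2, 2, 2, 2, 2, 2, 2, 2, 2, 2, 2, 2, 2, 2, 2, 2, 2, 2, 2, 2, 2, 2, 2, 2, 2, 2, 2, 2, 2, 2, 2, 2, 2, 2, 2, 2, 2, 2, 2, 2, 2, 2, 2, 2, 2, 2, 2, 2, 2, 2, 2, 2, 2, 1, 1, 1, 1, 1, 1, 1, 1, 1, 1, 1] (99 cycles, including the fixed point 0).
Σ(ℓ_i−1) = 187−99 = 88; sign = (−1)^88 = +1.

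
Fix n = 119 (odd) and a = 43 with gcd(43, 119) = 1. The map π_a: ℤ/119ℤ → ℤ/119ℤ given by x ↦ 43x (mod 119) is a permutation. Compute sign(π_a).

+1

Orbit of 106 under x↦43x: [106, 36, 1, 43, 64, 15, 50]… (length divides ord_119(43)).
The orbit structure of x ↦ 43x mod 119: 21 orbits of sizes [8, 8, 8, 8, 8, 8, 8, 8, 8, 8, 8, 8, 8, 8, 1, 1, 1, 1, 1, 1, 1].
21 cycles on 119: each ℓ→(−1)^(ℓ−1), product (−1)^98 = +1.
Check: (43/119) = +1 by Zolotarev.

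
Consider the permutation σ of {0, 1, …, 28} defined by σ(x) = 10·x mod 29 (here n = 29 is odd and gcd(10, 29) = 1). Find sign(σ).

-1

Start at x=14: 14 → 24 → 8 → 22 → 17 → 25 → 18 → … (one orbit).
Cycle lengths of π_10 on ℤ/29ℤ: [28, 1]; 2 cycles in total.
n − c = 29 − 2 = 27; sign = (−1)^27 = -1.
Via Zolotarev, sign(π_{10}) = (10|29) = -1.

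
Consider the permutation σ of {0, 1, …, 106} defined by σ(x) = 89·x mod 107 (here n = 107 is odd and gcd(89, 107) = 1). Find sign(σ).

+1

Start at x=102: 102 → 90 → 92 → 56 → 62 → 61 → 79 → … (one orbit).
The orbit structure of x ↦ 89x mod 107: 3 orbits of sizes [53, 53, 1].
Σ(ℓ_i−1) = 107−3 = 104; sign = (−1)^104 = +1.
Check: (89/107) = +1 by Zolotarev.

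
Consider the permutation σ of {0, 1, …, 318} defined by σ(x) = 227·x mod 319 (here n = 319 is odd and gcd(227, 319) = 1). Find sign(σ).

Start at x=82: 82 → 112 → 223 → 219 → 268 → 226 → 262 → … (one orbit).
The orbit structure of x ↦ 227x mod 319: 10 orbits of sizes [70, 70, 70, 70, 10, 7, 7, 7, 7, 1].
Σ(ℓ_i−1) = 319−10 = 309; sign = (−1)^309 = -1.
Zolotarev: (227|319) = -1, matching the cycle-count sign.

-1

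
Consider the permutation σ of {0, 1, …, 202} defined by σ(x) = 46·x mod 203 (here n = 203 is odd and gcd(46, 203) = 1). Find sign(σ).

-1

Orbit of 86 under x↦46x: [86, 99, 88, 191, 57, 186, 30]… (length divides ord_203(46)).
π_46 has 24 disjoint cycles with lengths [12, 12, 12, 12, 12, 12, 12, 12, 12, 12, 12, 12, 12, 12, 4, 4, 4, 4, 4, 4, 4, 3, 3, 1] on {0,…,202}.
n − c = 203 − 24 = 179; sign = (−1)^179 = -1.
Via Zolotarev, sign(π_{46}) = (46|203) = -1.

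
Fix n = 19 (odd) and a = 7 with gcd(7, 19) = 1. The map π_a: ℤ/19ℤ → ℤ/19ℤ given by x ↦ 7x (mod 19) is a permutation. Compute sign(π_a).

+1

Orbit of 1 under x↦7x: [1, 7, 11]… (length divides ord_19(7)).
7 cycles of lengths [3, 3, 3, 3, 3, 3, 1].
7 cycles on 19: each ℓ→(−1)^(ℓ−1), product (−1)^12 = +1.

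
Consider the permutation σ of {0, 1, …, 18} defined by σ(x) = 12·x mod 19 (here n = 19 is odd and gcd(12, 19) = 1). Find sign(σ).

Start at x=11: 11 → 18 → 7 → 8 → 1 → 12 → 11 (one orbit).
Cycle type of π: 6×3 + 1; total 4 cycles.
Σ(ℓ_i−1) = 19−4 = 15; sign = (−1)^15 = -1.

-1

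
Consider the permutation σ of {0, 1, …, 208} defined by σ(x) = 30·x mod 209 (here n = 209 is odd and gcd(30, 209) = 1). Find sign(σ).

Start at x=39: 39 → 125 → 197 → 58 → 68 → 159 → 172 → … (one orbit).
Cycle lengths of π_30 on ℤ/209ℤ: [30, 30, 30, 30, 30, 30, 10, 3, 3, 3, 3, 3, 3, 1]; 14 cycles in total.
With 14 cycles on 209 points, sign = (−1)^{209−14} = -1.

-1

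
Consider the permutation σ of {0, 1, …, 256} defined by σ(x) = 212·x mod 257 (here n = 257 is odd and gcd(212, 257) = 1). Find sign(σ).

Orbit of 41 under x↦212x: [41, 211, 14, 141, 80, 255, 90]… (length divides ord_257(212)).
The orbit structure of x ↦ 212x mod 257: 2 orbits of sizes [256, 1].
n − c = 257 − 2 = 255; sign = (−1)^255 = -1.
(212|257)_J = -1 (Zolotarev's lemma cross-check).

-1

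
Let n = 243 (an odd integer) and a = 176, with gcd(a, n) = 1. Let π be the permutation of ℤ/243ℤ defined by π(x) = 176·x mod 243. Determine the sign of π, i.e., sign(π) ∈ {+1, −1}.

Start at x=98: 98 → 238 → 92 → 154 → 131 → 214 → 242 → … (one orbit).
6 cycles of lengths [162, 54, 18, 6, 2, 1].
n − c = 243 − 6 = 237; sign = (−1)^237 = -1.

-1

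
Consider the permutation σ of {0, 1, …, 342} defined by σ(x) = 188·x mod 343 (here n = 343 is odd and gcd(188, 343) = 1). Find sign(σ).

-1

Orbit of 85 under x↦188x: [85, 202, 246, 286, 260, 174, 127]… (length divides ord_343(188)).
10 cycles of lengths [98, 98, 98, 14, 14, 14, 2, 2, 2, 1].
Σ(ℓ_i−1) = 343−10 = 333; sign = (−1)^333 = -1.
(188|343)_J = -1 (Zolotarev's lemma cross-check).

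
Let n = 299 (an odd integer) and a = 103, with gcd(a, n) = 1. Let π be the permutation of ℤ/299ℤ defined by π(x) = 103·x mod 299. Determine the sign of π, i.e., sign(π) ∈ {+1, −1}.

-1

Trace 181: π^k(181) = [181, 105, 51, 170, 168, 261, 272] for k=0..6.
Cycle type of π: 22×13 + 2×6 + 1; total 20 cycles.
n − c = 299 − 20 = 279; sign = (−1)^279 = -1.
(103|299)_J = -1 (Zolotarev's lemma cross-check).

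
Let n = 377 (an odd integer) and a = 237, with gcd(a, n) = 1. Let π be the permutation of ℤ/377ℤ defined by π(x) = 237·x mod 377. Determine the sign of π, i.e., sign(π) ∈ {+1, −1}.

+1

Start at x=248: 248 → 341 → 139 → 144 → 198 → 178 → 339 → … (one orbit).
π_237 has 15 disjoint cycles with lengths [42, 42, 42, 42, 42, 42, 42, 42, 14, 14, 3, 3, 3, 3, 1] on {0,…,376}.
n − c = 377 − 15 = 362; sign = (−1)^362 = +1.
Check: (237/377) = +1 by Zolotarev.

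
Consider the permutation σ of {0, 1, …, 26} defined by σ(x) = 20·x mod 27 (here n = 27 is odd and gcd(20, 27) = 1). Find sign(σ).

-1

Start at x=7: 7 → 5 → 19 → 2 → 13 → 17 → 16 → … (one orbit).
Decompose π into cycles: lengths [18, 6, 2, 1] (4 cycles, including the fixed point 0).
Σ(ℓ_i−1) = 27−4 = 23; sign = (−1)^23 = -1.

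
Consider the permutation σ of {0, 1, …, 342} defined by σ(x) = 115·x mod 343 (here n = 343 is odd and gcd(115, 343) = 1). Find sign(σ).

-1

Trace 137: π^k(137) = [137, 320, 99, 66, 44, 258, 172] for k=0..6.
Decompose π into cycles: lengths [294, 42, 6, 1] (4 cycles, including the fixed point 0).
4 cycles on 343: each ℓ→(−1)^(ℓ−1), product (−1)^339 = -1.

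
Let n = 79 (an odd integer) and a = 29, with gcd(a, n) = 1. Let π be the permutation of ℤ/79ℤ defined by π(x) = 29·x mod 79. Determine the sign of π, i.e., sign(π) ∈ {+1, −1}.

-1

Orbit of 65 under x↦29x: [65, 68, 76, 71, 5, 66, 18]… (length divides ord_79(29)).
Cycle lengths of π_29 on ℤ/79ℤ: [78, 1]; 2 cycles in total.
Σ(ℓ_i−1) = 79−2 = 77; sign = (−1)^77 = -1.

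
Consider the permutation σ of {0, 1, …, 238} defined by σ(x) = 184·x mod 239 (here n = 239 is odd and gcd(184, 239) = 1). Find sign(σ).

-1

Start at x=152: 152 → 5 → 203 → 68 → 84 → 160 → 43 → … (one orbit).
The orbit structure of x ↦ 184x mod 239: 2 orbits of sizes [238, 1].
With 2 cycles on 239 points, sign = (−1)^{239−2} = -1.
Check: (184/239) = -1 by Zolotarev.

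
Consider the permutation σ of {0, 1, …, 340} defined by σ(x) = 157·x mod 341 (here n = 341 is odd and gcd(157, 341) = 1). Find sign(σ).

+1

Orbit of 97 under x↦157x: [97, 225, 202, 1, 157]… (length divides ord_341(157)).
π_157 has 69 disjoint cycles with lengths [5, 5, 5, 5, 5, 5, 5, 5, 5, 5, 5, 5, 5, 5, 5, 5, 5, 5, 5, 5, 5, 5, 5, 5, 5, 5, 5, 5, 5, 5, 5, 5, 5, 5, 5, 5, 5, 5, 5, 5, 5, 5, 5, 5, 5, 5, 5, 5, 5, 5, 5, 5, 5, 5, 5, 5, 5, 5, 5, 5, 5, 5, 5, 5, 5, 5, 5, 5, 1] on {0,…,340}.
341 − 69 = 272 transpositions; sign(π) = (−1)^272 = +1.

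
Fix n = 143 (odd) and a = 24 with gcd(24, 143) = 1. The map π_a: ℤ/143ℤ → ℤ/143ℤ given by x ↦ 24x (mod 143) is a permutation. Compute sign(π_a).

Orbit of 106 under x↦24x: [106, 113, 138, 23, 123, 92, 63]… (length divides ord_143(24)).
5 cycles of lengths [60, 60, 12, 10, 1].
5 cycles on 143: each ℓ→(−1)^(ℓ−1), product (−1)^138 = +1.
The Jacobi symbol (24|143) = +1 (Zolotarev) agrees.

+1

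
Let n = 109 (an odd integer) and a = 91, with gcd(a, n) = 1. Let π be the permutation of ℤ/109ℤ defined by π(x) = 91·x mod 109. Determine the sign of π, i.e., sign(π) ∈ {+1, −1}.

-1

Orbit of 57 under x↦91x: [57, 64, 47, 26, 77, 31, 96]… (length divides ord_109(91)).
Cycle type of π: 108 + 1; total 2 cycles.
2 cycles on 109: each ℓ→(−1)^(ℓ−1), product (−1)^107 = -1.
Via Zolotarev, sign(π_{91}) = (91|109) = -1.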